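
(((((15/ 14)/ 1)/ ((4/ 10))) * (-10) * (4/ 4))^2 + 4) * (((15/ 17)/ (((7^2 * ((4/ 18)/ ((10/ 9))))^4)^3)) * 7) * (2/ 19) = 517855224609375/ 866330328302921325921322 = 0.00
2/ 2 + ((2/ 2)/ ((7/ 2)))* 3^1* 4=31/ 7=4.43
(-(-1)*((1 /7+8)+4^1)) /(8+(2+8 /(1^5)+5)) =85 /161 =0.53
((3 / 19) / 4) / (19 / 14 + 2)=21 / 1786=0.01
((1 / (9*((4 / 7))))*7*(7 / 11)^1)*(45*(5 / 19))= 8575 / 836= 10.26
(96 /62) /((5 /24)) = 1152 /155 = 7.43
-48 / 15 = -16 / 5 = -3.20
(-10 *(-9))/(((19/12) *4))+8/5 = 1502/95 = 15.81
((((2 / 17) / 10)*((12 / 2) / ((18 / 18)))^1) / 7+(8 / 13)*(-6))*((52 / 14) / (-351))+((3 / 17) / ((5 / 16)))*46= 12677452 / 487305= 26.02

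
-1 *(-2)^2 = -4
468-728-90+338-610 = -622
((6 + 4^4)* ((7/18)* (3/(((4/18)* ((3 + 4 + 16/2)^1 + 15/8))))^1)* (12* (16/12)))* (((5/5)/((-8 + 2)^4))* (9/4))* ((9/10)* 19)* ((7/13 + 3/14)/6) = 340993/70200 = 4.86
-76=-76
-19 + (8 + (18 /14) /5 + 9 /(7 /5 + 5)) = -10457 /1120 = -9.34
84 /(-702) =-14 /117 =-0.12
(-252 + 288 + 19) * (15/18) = 275/6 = 45.83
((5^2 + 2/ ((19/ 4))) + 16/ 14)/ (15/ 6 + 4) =4.09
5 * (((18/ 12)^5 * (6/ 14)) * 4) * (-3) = -10935/ 56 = -195.27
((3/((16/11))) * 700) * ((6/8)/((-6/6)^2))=17325/16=1082.81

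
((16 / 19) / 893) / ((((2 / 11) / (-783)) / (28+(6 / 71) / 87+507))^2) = 428148793211316804 / 85530647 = 5005793925.67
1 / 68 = 0.01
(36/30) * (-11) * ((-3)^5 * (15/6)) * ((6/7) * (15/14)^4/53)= 1217885625/7126168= 170.90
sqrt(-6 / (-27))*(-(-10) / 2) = 5*sqrt(2) / 3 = 2.36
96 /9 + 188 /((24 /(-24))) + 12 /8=-1055 /6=-175.83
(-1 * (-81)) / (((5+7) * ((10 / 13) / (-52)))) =-4563 / 10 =-456.30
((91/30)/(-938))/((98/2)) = -13/196980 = -0.00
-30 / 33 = -10 / 11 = -0.91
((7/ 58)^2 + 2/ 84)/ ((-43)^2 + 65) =2711/ 135212616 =0.00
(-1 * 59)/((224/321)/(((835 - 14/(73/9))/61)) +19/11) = -12672444741/381968263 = -33.18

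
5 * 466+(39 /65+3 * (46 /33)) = 128413 /55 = 2334.78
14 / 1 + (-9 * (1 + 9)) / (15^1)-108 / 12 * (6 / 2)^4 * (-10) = 7298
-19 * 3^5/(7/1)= -4617/7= -659.57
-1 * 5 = -5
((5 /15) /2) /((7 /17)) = 17 /42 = 0.40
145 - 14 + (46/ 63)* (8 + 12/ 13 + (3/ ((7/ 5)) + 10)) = 93245/ 637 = 146.38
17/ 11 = 1.55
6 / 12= 1 / 2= 0.50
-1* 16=-16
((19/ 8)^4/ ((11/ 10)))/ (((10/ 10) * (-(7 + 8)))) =-130321/ 67584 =-1.93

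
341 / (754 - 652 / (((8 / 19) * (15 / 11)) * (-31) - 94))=3983903 / 8877116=0.45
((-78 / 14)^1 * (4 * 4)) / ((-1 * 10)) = 312 / 35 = 8.91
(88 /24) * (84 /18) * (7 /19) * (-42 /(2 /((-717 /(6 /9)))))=142381.11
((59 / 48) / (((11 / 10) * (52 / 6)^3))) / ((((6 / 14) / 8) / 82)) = 253995 / 96668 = 2.63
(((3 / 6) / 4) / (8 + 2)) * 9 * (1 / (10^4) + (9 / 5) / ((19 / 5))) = 810171 / 15200000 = 0.05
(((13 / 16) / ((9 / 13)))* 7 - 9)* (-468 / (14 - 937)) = -0.40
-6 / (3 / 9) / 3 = -6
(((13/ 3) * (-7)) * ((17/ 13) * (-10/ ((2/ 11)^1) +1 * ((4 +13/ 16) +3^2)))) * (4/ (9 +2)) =78421/ 132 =594.10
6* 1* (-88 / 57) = -176 / 19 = -9.26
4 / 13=0.31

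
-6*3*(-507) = 9126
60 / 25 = 12 / 5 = 2.40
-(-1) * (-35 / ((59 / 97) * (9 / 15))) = -16975 / 177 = -95.90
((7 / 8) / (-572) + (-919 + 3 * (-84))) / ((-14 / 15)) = 80377545 / 64064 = 1254.64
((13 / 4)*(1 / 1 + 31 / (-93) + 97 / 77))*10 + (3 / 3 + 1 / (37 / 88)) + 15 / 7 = 1164605 / 17094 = 68.13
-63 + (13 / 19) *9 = -1080 / 19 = -56.84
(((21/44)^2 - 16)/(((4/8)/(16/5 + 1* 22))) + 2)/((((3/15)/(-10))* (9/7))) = 67160275/2178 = 30835.76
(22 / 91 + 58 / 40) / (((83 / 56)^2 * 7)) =49264 / 447785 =0.11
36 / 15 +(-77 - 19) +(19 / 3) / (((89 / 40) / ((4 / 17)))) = -2109052 / 22695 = -92.93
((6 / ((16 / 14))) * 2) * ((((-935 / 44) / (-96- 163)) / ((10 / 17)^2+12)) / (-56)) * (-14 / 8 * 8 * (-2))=-73695 / 2112256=-0.03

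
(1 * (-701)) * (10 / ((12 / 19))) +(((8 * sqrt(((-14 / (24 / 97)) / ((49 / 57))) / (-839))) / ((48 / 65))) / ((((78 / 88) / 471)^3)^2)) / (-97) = -135838846923743344071680 * sqrt(10823939) / 634555702599 - 66595 / 6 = -704282509521073.73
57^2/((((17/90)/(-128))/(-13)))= 486570240/17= 28621778.82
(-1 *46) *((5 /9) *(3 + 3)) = -460 /3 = -153.33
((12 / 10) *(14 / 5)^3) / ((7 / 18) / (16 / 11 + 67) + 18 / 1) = 223153056 / 152530625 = 1.46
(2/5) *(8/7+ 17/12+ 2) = 383/210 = 1.82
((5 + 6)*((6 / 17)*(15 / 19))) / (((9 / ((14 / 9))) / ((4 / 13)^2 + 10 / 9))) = 2824360 / 4421547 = 0.64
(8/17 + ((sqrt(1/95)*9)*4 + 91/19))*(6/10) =108*sqrt(95)/475 + 5097/1615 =5.37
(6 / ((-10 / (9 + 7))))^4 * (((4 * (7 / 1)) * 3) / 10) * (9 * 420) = 168552824832 / 625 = 269684519.73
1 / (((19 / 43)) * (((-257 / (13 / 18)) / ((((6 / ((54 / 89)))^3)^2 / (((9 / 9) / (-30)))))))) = 1389062708235995 / 7785079209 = 178426.28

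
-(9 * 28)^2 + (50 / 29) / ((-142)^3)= -2636538496729 / 41517676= -63504.00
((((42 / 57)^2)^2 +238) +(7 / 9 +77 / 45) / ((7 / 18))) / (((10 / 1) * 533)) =79722171 / 1736527325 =0.05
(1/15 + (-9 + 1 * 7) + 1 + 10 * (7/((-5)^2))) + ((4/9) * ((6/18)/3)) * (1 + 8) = 104/45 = 2.31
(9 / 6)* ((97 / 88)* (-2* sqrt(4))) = -291 / 44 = -6.61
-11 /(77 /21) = -3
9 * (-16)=-144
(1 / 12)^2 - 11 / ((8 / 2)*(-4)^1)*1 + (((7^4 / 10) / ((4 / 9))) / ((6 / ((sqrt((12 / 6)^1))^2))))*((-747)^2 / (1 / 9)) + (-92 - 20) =325566404917 / 360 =904351124.77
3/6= 1/2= 0.50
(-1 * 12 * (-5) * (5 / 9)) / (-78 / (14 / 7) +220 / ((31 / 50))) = 3100 / 29373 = 0.11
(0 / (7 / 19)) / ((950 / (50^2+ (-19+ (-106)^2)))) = 0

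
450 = 450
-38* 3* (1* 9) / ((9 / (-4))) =456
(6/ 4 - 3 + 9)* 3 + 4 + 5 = 63/ 2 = 31.50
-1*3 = -3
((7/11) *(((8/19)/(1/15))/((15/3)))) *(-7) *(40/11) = -47040/2299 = -20.46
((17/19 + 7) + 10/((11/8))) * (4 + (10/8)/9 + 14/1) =1035005/3762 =275.12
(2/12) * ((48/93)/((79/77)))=616/7347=0.08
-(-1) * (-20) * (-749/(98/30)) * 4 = 128400/7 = 18342.86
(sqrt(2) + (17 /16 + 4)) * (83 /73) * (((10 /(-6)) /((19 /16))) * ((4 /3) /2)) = -7470 /1387 - 13280 * sqrt(2) /12483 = -6.89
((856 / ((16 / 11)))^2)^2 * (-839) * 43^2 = -2977177467144083951 / 16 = -186073591696505246.94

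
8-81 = -73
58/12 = 29/6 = 4.83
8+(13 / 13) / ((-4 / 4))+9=16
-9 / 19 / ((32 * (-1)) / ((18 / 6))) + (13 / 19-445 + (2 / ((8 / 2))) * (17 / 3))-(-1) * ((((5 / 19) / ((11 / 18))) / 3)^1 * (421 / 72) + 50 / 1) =-7836973 / 20064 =-390.60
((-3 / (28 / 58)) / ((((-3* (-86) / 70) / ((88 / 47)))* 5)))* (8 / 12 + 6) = -25520 / 6063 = -4.21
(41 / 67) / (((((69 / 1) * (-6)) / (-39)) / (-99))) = -17589 / 3082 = -5.71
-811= -811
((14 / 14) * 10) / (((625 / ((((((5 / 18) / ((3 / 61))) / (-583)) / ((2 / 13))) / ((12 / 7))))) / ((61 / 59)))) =-338611 / 557231400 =-0.00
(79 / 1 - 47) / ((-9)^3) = -32 / 729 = -0.04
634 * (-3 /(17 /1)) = -1902 /17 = -111.88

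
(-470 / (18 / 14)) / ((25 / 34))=-22372 / 45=-497.16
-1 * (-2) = 2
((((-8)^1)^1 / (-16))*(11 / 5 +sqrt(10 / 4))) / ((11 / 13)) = 13*sqrt(10) / 44 +13 / 10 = 2.23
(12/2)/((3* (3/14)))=28/3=9.33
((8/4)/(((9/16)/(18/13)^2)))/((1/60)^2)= 4147200/169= 24539.64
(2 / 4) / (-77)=-1 / 154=-0.01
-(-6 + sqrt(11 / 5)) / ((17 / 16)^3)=3.77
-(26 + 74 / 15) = -464 / 15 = -30.93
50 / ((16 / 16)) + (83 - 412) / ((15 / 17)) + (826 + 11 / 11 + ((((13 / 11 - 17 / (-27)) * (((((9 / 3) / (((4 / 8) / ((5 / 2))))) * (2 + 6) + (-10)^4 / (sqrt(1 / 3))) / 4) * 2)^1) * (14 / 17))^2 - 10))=11346204800000 * sqrt(3) / 8497467 + 7091739380552468 / 42487335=169226909.54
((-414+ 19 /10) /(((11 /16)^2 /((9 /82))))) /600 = -98904 /620125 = -0.16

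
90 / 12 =15 / 2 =7.50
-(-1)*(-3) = -3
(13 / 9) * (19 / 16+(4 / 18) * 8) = 5551 / 1296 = 4.28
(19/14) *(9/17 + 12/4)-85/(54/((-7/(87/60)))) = 1154360/93177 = 12.39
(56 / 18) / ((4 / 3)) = 7 / 3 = 2.33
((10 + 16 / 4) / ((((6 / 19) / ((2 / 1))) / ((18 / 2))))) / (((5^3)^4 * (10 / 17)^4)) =33324879 / 1220703125000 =0.00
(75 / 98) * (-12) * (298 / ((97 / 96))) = -12873600 / 4753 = -2708.52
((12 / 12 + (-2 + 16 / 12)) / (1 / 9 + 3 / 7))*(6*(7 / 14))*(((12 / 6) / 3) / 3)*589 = 4123 / 17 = 242.53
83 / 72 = 1.15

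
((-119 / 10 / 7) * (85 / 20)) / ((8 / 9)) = -2601 / 320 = -8.13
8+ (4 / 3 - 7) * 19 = -299 / 3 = -99.67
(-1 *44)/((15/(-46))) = 2024/15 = 134.93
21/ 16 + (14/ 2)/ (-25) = 413/ 400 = 1.03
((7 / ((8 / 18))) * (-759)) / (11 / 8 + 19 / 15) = -1434510 / 317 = -4525.27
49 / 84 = 7 / 12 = 0.58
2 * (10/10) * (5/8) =1.25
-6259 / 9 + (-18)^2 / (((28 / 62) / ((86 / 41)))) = 2090695 / 2583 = 809.41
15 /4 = 3.75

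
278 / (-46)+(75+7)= 1747 / 23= 75.96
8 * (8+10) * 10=1440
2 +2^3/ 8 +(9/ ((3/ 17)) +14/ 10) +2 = 57.40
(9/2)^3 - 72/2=441/8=55.12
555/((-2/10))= -2775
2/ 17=0.12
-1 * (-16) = 16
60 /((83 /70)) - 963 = -75729 /83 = -912.40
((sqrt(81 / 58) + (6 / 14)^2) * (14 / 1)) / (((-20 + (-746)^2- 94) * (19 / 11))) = 9 / 3363703 + 9 * sqrt(58) / 3981526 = 0.00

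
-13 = -13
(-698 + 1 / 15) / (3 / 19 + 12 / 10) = -198911 / 387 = -513.98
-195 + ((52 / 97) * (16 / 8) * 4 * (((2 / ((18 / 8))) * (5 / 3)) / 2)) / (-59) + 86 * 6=49592921 / 154521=320.95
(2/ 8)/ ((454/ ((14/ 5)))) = 0.00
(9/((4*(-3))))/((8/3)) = -0.28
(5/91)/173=5/15743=0.00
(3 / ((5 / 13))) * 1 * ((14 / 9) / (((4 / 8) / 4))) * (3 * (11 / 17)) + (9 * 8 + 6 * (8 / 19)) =424664 / 1615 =262.95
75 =75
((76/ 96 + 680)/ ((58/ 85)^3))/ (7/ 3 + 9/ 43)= 431470100125/ 511973888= 842.76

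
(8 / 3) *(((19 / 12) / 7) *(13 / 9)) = 494 / 567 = 0.87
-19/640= -0.03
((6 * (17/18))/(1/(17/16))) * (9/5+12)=6647/80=83.09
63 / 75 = 21 / 25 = 0.84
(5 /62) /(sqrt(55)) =sqrt(55) /682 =0.01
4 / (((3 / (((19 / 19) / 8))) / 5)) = 5 / 6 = 0.83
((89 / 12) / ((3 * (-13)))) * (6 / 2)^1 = -89 / 156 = -0.57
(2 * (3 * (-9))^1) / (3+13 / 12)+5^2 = 577 / 49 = 11.78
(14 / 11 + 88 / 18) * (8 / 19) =4880 / 1881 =2.59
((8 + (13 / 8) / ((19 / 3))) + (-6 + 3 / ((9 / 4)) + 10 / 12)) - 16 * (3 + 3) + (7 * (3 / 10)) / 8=-91.31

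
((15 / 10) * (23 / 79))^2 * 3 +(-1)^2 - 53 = -1283845 / 24964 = -51.43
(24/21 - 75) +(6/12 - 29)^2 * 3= 66161/28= 2362.89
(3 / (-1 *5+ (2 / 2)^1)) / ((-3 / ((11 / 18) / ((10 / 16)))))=11 / 45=0.24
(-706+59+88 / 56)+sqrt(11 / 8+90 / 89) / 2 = -4518 / 7+sqrt(302422) / 712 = -644.66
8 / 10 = 4 / 5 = 0.80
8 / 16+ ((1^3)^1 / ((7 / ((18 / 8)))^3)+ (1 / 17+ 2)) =2.59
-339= -339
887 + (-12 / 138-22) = 19893 / 23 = 864.91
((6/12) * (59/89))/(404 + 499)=0.00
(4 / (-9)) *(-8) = 32 / 9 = 3.56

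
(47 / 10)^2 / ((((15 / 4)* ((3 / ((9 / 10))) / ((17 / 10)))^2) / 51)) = 97675353 / 1250000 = 78.14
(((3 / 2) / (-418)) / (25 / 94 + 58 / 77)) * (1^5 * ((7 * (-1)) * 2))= 2303 / 46721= 0.05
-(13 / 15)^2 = -0.75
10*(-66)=-660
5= 5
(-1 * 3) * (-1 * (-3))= -9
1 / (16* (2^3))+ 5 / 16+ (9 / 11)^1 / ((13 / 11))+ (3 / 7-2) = -6509 / 11648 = -0.56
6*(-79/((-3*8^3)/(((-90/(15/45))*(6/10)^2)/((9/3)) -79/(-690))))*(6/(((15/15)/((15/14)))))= -5279649/82432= -64.05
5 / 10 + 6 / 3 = 5 / 2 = 2.50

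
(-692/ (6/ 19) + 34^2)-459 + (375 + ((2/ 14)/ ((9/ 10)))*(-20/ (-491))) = -34624138/ 30933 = -1119.33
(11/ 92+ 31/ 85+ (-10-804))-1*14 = -6471173/ 7820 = -827.52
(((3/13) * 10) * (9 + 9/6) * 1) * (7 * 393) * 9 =7799085/13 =599929.62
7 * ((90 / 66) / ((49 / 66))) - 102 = -624 / 7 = -89.14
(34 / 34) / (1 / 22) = 22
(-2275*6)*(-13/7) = 25350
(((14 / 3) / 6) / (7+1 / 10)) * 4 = 280 / 639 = 0.44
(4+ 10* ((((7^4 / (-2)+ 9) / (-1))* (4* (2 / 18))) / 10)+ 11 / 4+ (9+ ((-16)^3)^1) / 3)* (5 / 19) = -148685 / 684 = -217.38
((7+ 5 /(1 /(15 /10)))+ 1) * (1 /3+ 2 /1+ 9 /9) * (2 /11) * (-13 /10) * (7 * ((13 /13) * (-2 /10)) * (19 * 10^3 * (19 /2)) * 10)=1018381000 /33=30860030.30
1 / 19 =0.05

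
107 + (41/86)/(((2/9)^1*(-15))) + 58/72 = 208327/1935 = 107.66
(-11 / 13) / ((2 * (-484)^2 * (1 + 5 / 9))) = -9 / 7751744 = -0.00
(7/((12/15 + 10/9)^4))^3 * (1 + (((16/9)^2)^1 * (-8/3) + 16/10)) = -137835981084211962890625/163674647745587512938496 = -0.84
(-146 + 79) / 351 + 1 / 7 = -118 / 2457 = -0.05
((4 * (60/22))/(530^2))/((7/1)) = 6/1081465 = 0.00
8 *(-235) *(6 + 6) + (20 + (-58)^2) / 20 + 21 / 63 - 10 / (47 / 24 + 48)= -402696143 / 17985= -22390.67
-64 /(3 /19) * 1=-1216 /3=-405.33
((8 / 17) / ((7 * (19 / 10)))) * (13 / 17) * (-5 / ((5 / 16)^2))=-53248 / 38437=-1.39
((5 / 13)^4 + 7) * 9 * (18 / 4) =8122356 / 28561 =284.39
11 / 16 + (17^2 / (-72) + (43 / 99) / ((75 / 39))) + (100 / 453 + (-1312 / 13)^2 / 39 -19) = 239.29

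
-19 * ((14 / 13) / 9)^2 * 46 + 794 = 10697762 / 13689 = 781.49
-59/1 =-59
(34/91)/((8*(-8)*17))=-1/2912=-0.00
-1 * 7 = -7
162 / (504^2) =1 / 1568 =0.00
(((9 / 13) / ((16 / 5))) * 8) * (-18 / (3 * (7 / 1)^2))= -135 / 637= -0.21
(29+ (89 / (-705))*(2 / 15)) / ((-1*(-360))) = 306497 / 3807000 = 0.08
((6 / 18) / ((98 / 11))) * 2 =11 / 147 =0.07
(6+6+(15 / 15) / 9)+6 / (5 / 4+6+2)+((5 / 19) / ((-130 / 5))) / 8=16790383 / 1316016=12.76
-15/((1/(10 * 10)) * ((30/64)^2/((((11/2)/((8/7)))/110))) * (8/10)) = -1120/3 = -373.33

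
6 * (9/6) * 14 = 126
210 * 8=1680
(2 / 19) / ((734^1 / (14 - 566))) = -552 / 6973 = -0.08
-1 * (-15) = 15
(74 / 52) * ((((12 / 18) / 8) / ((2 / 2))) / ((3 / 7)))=259 / 936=0.28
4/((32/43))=43/8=5.38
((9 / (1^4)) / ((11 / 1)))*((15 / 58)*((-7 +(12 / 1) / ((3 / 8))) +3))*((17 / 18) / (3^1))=1.87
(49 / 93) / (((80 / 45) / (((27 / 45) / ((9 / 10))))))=49 / 248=0.20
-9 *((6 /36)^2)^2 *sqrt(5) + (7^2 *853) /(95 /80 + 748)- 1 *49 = 81389 /11987- sqrt(5) /144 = 6.77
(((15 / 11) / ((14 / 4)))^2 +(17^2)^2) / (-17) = -495196909 / 100793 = -4913.01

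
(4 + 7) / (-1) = -11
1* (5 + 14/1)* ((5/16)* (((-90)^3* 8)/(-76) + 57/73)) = 532175415/1168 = 455629.64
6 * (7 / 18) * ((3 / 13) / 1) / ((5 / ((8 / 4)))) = 14 / 65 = 0.22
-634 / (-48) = 317 / 24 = 13.21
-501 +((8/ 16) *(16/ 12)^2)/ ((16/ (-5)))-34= -9635/ 18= -535.28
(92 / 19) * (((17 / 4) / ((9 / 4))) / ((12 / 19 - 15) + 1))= -782 / 1143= -0.68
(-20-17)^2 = 1369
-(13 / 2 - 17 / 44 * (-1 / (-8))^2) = -18287 / 2816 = -6.49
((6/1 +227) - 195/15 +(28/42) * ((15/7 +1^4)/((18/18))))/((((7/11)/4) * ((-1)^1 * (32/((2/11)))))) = -1166/147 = -7.93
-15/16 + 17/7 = 167/112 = 1.49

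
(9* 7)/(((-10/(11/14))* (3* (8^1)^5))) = -33/655360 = -0.00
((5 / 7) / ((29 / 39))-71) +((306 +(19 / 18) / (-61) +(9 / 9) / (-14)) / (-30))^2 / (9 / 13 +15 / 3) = -1476773513001847 / 28524168678600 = -51.77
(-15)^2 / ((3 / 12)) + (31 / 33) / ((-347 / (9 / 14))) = 48094107 / 53438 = 900.00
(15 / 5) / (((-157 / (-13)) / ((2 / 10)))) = 0.05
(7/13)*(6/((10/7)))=147/65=2.26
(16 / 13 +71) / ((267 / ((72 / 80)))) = 2817 / 11570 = 0.24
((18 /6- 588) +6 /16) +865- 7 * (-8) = 2691 /8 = 336.38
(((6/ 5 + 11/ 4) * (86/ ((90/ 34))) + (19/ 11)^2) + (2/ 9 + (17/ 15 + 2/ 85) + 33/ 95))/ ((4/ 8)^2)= 1559892838/ 2931225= 532.16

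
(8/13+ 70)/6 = 153/13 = 11.77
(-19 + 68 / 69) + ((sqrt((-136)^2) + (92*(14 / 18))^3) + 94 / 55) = 337979210323 / 922185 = 366498.27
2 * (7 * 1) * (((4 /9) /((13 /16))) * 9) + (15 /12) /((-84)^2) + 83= 55742465 /366912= 151.92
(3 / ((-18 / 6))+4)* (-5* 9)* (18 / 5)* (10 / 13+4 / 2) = -17496 / 13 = -1345.85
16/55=0.29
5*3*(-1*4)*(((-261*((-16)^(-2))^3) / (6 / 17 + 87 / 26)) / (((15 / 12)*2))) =57681 / 571473920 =0.00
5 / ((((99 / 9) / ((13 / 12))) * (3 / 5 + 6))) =0.07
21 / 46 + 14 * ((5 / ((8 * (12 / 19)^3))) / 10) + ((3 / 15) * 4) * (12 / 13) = 96476011 / 20666880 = 4.67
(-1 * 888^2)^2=621801639936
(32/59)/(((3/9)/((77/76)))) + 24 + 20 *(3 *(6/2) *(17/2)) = 1743882/1121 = 1555.65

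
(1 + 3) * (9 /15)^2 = 36 /25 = 1.44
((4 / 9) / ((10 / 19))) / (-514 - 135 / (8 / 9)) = -304 / 239715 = -0.00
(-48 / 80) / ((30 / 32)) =-16 / 25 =-0.64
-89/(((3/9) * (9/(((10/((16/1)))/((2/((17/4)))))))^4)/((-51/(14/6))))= 78979545625/28538044416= 2.77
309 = 309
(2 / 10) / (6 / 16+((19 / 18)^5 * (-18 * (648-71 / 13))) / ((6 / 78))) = -104976 / 103414077905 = -0.00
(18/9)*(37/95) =74/95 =0.78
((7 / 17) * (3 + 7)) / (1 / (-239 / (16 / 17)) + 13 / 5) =83650 / 52739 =1.59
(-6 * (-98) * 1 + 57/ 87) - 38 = 15969/ 29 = 550.66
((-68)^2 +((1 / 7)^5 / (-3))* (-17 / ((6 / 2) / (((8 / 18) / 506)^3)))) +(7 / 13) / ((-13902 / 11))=71062573054290399219269 / 15368204931240835674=4624.00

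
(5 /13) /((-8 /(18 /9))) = -5 /52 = -0.10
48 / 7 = 6.86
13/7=1.86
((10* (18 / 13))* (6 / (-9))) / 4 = -30 / 13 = -2.31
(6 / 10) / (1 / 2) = 1.20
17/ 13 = 1.31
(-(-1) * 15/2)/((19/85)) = 1275/38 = 33.55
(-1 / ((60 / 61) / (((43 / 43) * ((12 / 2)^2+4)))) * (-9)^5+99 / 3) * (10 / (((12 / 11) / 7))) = 308174405 / 2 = 154087202.50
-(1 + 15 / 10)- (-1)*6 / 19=-83 / 38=-2.18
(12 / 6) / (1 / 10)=20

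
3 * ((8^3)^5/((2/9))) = 474989023199232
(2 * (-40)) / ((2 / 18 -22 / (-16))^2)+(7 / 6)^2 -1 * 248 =-116585591 / 412164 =-282.86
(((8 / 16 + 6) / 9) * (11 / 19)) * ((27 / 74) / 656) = 429 / 1844672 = 0.00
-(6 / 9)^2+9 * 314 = 25430 / 9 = 2825.56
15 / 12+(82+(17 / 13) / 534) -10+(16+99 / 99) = 1253065 / 13884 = 90.25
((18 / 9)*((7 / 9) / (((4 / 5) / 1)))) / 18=35 / 324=0.11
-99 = -99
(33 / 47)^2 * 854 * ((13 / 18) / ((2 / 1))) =152.03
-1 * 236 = -236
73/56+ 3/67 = 5059/3752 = 1.35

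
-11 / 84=-0.13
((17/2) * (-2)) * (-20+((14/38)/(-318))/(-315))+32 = 101143063/271890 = 372.00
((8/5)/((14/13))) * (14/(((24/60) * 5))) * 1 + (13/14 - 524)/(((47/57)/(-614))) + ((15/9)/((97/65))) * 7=186459953338/478695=389517.24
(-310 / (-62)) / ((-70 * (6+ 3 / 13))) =-13 / 1134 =-0.01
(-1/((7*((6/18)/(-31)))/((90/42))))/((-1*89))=-1395/4361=-0.32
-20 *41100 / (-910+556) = 137000 / 59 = 2322.03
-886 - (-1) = -885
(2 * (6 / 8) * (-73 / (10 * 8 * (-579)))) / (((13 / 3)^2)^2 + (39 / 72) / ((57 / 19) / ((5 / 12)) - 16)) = 65043 / 9699906905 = 0.00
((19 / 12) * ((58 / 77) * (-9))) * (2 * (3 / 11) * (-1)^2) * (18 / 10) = -44631 / 4235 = -10.54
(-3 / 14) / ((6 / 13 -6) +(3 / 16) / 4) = 416 / 10661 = 0.04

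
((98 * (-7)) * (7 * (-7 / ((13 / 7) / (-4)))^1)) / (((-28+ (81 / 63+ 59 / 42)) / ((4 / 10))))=79060128 / 69095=1144.22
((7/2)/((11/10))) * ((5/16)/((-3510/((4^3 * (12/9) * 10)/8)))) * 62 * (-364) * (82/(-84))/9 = -1779400/24057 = -73.97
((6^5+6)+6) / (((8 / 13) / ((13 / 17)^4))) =722907471 / 167042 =4327.70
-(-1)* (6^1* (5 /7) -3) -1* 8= -47 /7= -6.71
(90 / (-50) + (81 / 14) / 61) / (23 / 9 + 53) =-65529 / 2135000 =-0.03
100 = 100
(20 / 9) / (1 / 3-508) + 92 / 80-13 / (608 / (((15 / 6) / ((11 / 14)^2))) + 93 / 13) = 48662190299 / 45779278260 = 1.06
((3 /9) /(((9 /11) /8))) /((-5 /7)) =-616 /135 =-4.56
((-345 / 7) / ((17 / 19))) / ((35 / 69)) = -90459 / 833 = -108.59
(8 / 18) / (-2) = -2 / 9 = -0.22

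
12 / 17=0.71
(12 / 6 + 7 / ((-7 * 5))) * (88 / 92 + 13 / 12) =1689 / 460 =3.67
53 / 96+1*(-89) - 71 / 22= -96809 / 1056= -91.68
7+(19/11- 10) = -14/11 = -1.27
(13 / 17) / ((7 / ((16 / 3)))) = 208 / 357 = 0.58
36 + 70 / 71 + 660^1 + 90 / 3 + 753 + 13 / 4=421239 / 284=1483.24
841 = 841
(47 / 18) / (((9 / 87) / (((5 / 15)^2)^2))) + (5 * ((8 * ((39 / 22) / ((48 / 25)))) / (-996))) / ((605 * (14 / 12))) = 4215380797 / 13529849256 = 0.31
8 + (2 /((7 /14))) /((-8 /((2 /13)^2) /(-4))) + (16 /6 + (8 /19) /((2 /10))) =123488 /9633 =12.82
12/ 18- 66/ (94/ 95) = -66.04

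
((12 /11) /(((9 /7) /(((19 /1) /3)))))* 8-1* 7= 3563 /99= 35.99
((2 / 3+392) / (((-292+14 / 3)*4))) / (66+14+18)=-589 / 168952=-0.00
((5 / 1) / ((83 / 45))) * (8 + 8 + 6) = 4950 / 83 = 59.64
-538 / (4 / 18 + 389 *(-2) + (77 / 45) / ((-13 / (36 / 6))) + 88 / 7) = 1101555 / 1568377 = 0.70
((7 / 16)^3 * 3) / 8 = 1029 / 32768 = 0.03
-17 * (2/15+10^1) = -2584/15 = -172.27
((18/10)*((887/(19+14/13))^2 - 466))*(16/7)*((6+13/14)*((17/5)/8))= 6676443167/370881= 18001.58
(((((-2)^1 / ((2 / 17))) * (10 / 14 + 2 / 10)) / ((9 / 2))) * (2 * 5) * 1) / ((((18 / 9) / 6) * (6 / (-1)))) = 1088 / 63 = 17.27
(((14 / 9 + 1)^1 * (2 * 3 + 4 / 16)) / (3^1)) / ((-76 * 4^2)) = -575 / 131328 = -0.00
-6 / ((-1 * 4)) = 3 / 2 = 1.50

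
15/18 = 5/6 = 0.83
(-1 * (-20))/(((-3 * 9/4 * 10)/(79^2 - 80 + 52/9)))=-444008/243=-1827.19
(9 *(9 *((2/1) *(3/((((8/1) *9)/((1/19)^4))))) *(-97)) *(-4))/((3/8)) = 6984/130321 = 0.05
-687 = -687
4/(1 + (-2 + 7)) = 2/3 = 0.67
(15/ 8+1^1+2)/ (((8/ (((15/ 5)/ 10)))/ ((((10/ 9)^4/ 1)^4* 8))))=1625000000000000/ 205891132094649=7.89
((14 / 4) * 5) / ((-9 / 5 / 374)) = -32725 / 9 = -3636.11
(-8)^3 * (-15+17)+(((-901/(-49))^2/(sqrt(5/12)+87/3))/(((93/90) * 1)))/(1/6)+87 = -652634796049/750785497 -292248360 * sqrt(15)/750785497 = -870.78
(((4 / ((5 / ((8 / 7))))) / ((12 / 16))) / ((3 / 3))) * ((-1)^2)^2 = 128 / 105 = 1.22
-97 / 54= -1.80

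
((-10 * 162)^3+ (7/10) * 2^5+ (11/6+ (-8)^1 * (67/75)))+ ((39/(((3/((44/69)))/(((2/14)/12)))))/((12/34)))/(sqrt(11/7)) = -637729197437/150+ 221 * sqrt(77)/8694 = -4251527982.69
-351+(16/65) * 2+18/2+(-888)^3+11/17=-773751291211/1105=-700227412.86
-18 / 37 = -0.49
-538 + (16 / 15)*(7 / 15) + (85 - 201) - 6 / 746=-653.51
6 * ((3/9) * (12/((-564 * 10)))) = -1/235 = -0.00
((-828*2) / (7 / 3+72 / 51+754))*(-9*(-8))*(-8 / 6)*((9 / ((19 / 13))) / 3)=316203264 / 734255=430.65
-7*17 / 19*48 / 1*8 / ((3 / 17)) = -258944 / 19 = -13628.63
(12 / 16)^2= 9 / 16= 0.56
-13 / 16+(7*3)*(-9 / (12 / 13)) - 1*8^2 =-4313 / 16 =-269.56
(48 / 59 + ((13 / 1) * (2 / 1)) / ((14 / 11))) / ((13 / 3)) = 4.90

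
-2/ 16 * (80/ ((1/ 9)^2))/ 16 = -405/ 8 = -50.62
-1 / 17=-0.06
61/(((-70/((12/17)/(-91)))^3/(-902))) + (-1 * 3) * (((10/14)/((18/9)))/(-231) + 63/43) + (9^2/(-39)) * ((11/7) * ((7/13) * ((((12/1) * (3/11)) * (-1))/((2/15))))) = 5818166961055648733/150164132167299250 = 38.75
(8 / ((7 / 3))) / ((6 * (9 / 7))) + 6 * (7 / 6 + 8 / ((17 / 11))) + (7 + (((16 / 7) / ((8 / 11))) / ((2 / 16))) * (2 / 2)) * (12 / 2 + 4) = 385487 / 1071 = 359.93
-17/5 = -3.40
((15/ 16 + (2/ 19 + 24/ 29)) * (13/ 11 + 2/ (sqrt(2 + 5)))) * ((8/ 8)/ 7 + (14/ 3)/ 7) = 280313 * sqrt(7)/ 647976 + 331279/ 185136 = 2.93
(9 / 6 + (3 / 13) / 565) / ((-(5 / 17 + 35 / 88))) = -1831852 / 844675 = -2.17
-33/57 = -11/19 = -0.58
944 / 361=2.61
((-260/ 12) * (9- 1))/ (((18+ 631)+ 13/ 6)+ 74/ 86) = -44720/ 168223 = -0.27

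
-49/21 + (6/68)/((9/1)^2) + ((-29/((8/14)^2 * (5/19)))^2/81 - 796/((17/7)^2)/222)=7778321428693/5543251200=1403.21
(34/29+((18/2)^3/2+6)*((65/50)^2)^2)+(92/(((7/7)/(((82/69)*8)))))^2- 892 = 3994391685961/5220000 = 765209.14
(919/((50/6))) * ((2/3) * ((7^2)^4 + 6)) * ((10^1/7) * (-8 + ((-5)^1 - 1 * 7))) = -84765722128/7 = -12109388875.43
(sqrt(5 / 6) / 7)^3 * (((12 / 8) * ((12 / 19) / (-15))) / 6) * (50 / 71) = -25 * sqrt(30) / 8328726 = -0.00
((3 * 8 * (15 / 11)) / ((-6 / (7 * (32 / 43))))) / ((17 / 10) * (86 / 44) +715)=-89600 / 2265111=-0.04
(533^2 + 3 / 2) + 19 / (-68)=19318135 / 68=284090.22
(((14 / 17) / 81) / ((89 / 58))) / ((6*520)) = 203 / 95591340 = 0.00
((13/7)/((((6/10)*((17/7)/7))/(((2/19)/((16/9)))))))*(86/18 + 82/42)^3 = 619328320/3845961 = 161.03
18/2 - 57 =-48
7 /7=1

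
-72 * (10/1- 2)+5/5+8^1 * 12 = -479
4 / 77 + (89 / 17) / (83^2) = 475305 / 9017701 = 0.05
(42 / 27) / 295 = 14 / 2655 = 0.01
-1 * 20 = -20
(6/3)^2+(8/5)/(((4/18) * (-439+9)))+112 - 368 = -252.02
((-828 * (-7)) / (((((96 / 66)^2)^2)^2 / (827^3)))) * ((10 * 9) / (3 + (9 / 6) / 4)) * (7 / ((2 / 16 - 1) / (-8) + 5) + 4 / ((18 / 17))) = 246442311017888533037875 / 10972299264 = 22460407348390.80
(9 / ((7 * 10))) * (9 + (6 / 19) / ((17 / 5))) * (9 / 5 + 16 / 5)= 26433 / 4522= 5.85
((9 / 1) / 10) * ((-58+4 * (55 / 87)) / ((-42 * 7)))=2413 / 14210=0.17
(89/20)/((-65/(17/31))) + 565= 22767987/40300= 564.96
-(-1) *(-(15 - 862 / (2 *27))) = 26 / 27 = 0.96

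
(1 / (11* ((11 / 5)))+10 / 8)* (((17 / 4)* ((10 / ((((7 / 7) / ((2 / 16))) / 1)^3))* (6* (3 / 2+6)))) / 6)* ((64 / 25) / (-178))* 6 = -0.07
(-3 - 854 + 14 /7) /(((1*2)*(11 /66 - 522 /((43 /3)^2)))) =4742685 /26339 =180.06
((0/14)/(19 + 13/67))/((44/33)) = 0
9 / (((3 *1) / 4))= 12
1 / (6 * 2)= 1 / 12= 0.08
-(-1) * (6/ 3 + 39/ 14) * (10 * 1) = 335/ 7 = 47.86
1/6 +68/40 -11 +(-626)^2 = 5878003/15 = 391866.87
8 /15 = 0.53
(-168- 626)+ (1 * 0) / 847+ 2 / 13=-10320 / 13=-793.85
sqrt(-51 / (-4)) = sqrt(51) / 2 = 3.57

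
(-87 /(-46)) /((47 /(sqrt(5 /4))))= 0.04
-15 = -15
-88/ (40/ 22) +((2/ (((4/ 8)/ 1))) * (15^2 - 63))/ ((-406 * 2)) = -49936/ 1015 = -49.20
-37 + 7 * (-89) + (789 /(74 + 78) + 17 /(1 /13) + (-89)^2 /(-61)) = -5226271 /9272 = -563.66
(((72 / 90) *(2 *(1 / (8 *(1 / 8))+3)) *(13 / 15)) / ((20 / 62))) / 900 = 1612 / 84375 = 0.02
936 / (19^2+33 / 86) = 80496 / 31079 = 2.59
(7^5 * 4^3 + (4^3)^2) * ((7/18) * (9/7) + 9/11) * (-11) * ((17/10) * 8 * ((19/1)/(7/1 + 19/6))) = -121367544576/305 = -397926375.66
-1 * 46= -46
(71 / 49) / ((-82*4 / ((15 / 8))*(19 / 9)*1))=-0.00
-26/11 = -2.36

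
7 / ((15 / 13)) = 91 / 15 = 6.07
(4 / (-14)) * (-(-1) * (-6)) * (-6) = -72 / 7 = -10.29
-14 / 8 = -7 / 4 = -1.75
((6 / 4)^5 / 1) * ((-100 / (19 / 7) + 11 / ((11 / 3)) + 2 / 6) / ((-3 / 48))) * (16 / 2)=618840 / 19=32570.53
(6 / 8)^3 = 27 / 64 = 0.42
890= 890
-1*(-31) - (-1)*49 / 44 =32.11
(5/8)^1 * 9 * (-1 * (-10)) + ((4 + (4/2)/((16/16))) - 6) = 225/4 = 56.25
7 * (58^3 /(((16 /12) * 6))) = 170723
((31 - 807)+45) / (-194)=731 / 194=3.77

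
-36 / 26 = -18 / 13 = -1.38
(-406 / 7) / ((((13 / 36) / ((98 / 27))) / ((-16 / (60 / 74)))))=6729856 / 585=11504.03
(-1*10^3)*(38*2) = -76000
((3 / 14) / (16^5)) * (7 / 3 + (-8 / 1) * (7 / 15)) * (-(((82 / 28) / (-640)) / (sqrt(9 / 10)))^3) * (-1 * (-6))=-68921 * sqrt(10) / 1131397464981504000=-0.00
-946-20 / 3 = -2858 / 3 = -952.67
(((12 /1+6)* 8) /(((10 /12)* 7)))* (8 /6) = 1152 /35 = 32.91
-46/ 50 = -23/ 25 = -0.92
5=5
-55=-55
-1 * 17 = -17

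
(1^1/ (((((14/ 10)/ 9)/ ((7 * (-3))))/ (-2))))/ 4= 135/ 2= 67.50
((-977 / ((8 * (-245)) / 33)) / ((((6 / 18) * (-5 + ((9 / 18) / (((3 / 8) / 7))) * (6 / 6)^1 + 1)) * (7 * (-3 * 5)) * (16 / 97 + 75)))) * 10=-9382131 / 800260160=-0.01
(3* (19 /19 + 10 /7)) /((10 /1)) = 51 /70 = 0.73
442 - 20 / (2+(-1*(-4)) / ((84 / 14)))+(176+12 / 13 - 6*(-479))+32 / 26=90653 / 26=3486.65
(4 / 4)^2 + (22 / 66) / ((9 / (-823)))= -796 / 27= -29.48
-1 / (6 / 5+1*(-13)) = 5 / 59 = 0.08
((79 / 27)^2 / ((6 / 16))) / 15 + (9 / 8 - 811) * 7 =-1487405741 / 262440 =-5667.60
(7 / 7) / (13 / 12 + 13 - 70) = -12 / 671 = -0.02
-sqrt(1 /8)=-sqrt(2) /4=-0.35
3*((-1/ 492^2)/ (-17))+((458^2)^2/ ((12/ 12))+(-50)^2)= 60355910919700417/ 1371696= 44000938196.00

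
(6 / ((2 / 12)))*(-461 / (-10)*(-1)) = -8298 / 5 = -1659.60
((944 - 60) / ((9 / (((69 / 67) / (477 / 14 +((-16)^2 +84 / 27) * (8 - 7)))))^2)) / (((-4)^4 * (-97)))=-3032757 / 559254769189904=-0.00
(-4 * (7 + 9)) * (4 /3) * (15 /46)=-640 /23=-27.83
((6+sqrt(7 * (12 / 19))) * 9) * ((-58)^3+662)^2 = 680594445000 * sqrt(399) / 19+2041783335000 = 2757302460856.48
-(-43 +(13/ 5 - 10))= 252/ 5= 50.40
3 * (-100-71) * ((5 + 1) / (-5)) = 3078 / 5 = 615.60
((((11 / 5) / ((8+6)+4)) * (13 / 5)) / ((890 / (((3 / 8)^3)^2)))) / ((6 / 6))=11583 / 11665408000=0.00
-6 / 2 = -3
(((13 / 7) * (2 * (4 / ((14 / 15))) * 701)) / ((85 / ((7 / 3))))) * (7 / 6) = 18226 / 51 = 357.37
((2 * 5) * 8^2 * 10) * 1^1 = 6400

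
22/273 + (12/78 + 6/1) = 1702/273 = 6.23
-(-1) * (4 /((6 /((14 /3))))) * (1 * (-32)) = -896 /9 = -99.56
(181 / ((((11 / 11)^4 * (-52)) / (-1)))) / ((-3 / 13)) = -181 / 12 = -15.08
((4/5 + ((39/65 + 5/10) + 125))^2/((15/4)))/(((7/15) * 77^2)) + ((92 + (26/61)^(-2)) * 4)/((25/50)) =137051512959/175350175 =781.59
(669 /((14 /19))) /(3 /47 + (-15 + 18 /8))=-398278 /5565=-71.57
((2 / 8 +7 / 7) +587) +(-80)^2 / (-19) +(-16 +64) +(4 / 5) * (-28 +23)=22451 / 76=295.41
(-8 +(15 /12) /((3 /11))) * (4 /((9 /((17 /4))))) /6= -1.08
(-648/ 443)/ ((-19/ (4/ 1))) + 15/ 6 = 47269/ 16834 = 2.81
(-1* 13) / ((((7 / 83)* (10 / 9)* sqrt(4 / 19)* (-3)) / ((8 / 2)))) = 3237* sqrt(19) / 35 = 403.14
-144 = -144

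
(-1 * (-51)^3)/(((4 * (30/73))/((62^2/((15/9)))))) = 9305865603/50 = 186117312.06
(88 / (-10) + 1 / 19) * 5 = -831 / 19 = -43.74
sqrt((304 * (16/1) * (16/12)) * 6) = 32 * sqrt(38) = 197.26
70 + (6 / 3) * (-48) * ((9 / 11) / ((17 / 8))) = 33.04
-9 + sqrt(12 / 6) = -9 + sqrt(2) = -7.59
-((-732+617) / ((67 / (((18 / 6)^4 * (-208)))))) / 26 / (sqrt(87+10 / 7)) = -74520 * sqrt(4333) / 41473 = -118.28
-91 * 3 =-273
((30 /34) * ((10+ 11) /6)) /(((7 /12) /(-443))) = -39870 /17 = -2345.29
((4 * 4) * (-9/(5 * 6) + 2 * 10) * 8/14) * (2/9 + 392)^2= 15710702720/567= 27708470.41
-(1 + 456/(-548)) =-23/137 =-0.17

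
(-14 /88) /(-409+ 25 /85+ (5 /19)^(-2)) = 2975 /7372772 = 0.00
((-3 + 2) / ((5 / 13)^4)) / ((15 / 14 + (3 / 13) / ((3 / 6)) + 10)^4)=-31337111377936 / 12131926532250625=-0.00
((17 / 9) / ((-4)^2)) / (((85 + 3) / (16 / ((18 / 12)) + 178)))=4811 / 19008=0.25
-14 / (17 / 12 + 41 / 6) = -1.70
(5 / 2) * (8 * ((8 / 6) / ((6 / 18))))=80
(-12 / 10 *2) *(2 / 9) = -8 / 15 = -0.53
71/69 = 1.03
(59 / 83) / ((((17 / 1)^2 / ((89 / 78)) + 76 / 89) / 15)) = 78765 / 1877294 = 0.04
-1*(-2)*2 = 4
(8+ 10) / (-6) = -3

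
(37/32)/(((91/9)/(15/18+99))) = 66489/5824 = 11.42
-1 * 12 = -12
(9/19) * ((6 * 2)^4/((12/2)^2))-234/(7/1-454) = 773898/2831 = 273.37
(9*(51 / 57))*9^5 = 9034497 / 19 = 475499.84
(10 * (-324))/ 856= -405/ 107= -3.79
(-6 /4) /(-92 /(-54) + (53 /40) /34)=-55080 /63991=-0.86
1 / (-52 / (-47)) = 47 / 52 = 0.90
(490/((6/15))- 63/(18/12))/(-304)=-1183/304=-3.89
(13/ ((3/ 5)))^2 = 4225/ 9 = 469.44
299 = 299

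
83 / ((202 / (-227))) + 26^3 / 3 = 3493829 / 606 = 5765.39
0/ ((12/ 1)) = 0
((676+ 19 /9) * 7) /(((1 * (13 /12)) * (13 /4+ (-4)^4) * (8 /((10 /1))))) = 50260 /2379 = 21.13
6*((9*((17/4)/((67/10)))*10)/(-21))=-7650/469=-16.31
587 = 587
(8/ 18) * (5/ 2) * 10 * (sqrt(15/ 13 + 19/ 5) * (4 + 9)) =20 * sqrt(20930)/ 9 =321.49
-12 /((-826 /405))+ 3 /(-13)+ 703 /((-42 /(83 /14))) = -42204199 /450996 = -93.58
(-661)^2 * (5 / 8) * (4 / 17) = 2184605 / 34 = 64253.09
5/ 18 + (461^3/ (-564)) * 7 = -2057415331/ 1692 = -1215966.51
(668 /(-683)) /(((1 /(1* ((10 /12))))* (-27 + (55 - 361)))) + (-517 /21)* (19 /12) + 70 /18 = -670367599 /19104876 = -35.09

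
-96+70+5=-21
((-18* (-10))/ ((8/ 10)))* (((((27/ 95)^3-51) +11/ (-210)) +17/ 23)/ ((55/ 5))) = -124954921191/ 121472890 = -1028.67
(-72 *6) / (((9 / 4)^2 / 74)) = -18944 / 3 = -6314.67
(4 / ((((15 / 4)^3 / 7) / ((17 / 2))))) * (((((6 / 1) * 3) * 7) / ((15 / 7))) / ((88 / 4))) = 746368 / 61875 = 12.06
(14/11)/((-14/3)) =-3/11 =-0.27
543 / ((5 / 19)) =10317 / 5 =2063.40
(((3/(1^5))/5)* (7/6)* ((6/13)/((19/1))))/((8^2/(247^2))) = 5187/320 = 16.21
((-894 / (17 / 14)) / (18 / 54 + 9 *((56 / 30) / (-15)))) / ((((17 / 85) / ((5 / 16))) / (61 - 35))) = 76269375 / 2006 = 38020.63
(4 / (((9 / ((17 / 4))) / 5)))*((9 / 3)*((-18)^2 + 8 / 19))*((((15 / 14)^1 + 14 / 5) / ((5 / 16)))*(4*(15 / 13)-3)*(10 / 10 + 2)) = 681541152 / 1235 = 551855.18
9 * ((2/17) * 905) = 16290/17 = 958.24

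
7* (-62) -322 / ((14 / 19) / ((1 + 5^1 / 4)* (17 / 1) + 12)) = -89573 / 4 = -22393.25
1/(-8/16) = -2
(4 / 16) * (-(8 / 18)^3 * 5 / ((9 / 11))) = -880 / 6561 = -0.13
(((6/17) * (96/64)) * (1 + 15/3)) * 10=540/17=31.76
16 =16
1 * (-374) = -374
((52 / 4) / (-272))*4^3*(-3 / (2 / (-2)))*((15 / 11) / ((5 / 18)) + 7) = -20436 / 187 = -109.28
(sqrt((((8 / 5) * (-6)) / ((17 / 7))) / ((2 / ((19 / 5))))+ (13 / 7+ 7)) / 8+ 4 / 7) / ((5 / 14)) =sqrt(476714) / 1700+ 8 / 5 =2.01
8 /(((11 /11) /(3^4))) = 648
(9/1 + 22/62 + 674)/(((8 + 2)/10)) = 21184/31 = 683.35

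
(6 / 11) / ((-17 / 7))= -0.22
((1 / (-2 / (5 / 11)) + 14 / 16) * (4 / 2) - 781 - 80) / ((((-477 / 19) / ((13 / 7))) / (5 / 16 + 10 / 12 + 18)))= 318017193 / 261184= 1217.60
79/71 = 1.11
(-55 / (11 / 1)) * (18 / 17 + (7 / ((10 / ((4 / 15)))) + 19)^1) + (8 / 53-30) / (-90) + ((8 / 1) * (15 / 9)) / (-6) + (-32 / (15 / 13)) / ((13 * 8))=-465748 / 4505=-103.38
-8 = -8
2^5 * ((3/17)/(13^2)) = 96/2873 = 0.03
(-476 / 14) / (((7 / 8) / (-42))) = 1632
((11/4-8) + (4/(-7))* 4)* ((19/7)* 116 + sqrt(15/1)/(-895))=-116261/49 + 211* sqrt(15)/25060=-2372.64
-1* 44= -44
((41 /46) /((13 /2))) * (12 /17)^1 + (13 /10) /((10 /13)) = 908227 /508300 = 1.79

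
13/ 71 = 0.18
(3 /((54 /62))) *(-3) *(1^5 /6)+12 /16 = -35 /36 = -0.97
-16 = -16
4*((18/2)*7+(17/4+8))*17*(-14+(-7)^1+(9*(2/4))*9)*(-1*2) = -199563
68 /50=1.36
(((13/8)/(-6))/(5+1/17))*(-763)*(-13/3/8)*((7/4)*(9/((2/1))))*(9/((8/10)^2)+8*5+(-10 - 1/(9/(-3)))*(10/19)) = -685370712845/80314368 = -8533.60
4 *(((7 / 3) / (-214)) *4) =-56 / 321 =-0.17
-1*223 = -223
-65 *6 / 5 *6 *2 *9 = -8424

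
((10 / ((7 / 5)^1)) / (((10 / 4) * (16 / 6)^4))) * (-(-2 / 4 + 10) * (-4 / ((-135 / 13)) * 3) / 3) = -741 / 3584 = -0.21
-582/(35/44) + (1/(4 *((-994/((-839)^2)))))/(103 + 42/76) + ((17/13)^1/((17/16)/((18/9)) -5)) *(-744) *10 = 20996584532983/14542548020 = 1443.80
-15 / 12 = -5 / 4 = -1.25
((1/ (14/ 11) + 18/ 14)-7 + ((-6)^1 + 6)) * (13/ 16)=-897/ 224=-4.00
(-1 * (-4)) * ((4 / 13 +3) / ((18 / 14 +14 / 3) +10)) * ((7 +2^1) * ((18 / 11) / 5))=2.44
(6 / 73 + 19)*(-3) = -4179 / 73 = -57.25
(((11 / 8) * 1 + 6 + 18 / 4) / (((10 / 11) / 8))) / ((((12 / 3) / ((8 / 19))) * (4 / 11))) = 121 / 4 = 30.25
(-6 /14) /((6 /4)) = -0.29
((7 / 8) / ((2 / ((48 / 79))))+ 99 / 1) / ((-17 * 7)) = -7842 / 9401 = -0.83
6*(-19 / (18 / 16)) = -101.33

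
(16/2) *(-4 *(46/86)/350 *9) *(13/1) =-43056/7525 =-5.72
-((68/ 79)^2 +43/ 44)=-471819/ 274604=-1.72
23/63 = 0.37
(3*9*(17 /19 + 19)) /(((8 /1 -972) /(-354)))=903231 /4579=197.26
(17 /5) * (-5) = -17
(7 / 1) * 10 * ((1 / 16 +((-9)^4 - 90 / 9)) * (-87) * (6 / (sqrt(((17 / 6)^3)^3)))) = -310231067580 * sqrt(102) / 1419857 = -2206687.15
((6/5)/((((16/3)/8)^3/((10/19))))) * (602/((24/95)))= 40635/8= 5079.38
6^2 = 36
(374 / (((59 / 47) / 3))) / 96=8789 / 944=9.31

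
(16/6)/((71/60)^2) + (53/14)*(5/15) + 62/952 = 23261495/7198548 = 3.23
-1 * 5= -5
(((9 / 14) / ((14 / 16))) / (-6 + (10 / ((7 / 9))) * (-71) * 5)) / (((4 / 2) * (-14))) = 3 / 522536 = 0.00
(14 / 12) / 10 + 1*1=67 / 60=1.12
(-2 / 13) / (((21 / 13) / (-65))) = 130 / 21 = 6.19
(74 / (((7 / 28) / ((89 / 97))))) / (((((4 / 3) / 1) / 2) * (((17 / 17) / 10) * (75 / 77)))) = 4182.45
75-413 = -338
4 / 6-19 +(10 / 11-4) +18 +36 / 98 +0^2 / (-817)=-4943 / 1617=-3.06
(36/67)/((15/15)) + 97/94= 9883/6298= 1.57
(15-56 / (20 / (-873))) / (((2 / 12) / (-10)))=-147564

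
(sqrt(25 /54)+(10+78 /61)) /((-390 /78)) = -688 /305 - sqrt(6) /18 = -2.39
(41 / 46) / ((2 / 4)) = 41 / 23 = 1.78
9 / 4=2.25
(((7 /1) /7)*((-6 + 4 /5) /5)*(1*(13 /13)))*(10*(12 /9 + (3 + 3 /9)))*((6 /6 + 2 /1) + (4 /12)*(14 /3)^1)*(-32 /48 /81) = 59696 /32805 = 1.82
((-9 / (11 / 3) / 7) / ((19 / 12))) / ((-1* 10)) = 162 / 7315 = 0.02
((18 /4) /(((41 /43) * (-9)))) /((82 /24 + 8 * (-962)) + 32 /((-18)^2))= 6966 /102186965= 0.00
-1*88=-88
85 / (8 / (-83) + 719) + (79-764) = -40866210 / 59669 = -684.88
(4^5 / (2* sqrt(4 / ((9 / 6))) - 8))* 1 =-768 / 5 - 128* sqrt(6) / 5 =-216.31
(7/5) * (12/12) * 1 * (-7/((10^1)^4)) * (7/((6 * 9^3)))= -343/218700000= -0.00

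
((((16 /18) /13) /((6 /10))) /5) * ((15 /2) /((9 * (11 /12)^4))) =5120 /190333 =0.03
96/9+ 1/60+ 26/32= 11.50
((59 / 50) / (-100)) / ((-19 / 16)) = 118 / 11875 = 0.01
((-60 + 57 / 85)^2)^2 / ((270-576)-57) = -215592981186267 / 6316275625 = -34132.93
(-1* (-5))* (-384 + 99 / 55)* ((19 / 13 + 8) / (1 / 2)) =-36162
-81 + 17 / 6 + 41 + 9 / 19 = -36.69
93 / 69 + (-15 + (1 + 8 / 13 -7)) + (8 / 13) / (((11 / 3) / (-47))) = -26.92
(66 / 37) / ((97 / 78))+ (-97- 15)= -396820 / 3589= -110.57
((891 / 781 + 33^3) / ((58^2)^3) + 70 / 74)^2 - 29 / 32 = -1786868382503154018549873 / 156270173504510422876626496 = -0.01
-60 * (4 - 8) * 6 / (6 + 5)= 1440 / 11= 130.91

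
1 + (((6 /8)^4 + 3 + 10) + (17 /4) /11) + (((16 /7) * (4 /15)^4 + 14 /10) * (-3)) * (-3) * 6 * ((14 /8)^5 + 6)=1723.12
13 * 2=26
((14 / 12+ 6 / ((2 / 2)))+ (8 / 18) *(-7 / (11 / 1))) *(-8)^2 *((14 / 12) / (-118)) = -76328 / 17523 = -4.36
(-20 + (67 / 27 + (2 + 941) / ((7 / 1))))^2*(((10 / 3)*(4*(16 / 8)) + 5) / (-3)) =-46609137500 / 321489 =-144978.95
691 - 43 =648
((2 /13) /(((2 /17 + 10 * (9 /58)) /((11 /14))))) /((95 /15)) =16269 /1422967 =0.01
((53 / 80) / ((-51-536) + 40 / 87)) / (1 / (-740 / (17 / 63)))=3.10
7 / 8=0.88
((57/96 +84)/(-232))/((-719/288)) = 24363/166808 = 0.15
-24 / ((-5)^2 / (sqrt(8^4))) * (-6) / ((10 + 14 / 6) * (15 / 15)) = 27648 / 925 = 29.89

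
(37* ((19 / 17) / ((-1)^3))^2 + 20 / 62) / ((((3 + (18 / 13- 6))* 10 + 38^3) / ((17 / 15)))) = 5420441 / 5637261030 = 0.00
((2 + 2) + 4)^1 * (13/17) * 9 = 55.06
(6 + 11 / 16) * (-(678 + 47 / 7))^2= 2458094843 / 784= 3135325.05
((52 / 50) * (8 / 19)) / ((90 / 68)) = 7072 / 21375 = 0.33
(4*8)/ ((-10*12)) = -4/ 15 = -0.27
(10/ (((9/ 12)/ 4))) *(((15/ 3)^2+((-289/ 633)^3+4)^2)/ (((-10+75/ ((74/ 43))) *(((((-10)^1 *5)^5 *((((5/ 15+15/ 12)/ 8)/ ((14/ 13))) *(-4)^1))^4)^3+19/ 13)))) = 38297761379900159037586491702589056/ 12942564566390306451149929561591640484956235572980955950101464333249840378870540273659184293819635059628857882064069027471085395485549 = 0.00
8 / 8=1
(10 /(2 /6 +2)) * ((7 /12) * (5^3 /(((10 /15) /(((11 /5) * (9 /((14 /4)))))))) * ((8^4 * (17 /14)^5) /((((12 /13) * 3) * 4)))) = 304559326500 /117649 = 2588711.56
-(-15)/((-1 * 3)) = -5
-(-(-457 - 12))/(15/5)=-469/3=-156.33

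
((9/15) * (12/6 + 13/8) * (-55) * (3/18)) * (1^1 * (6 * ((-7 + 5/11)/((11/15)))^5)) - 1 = 15978940477252309/2357947691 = 6776630.60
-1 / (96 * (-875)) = 1 / 84000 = 0.00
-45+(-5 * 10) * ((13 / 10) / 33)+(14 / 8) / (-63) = -18611 / 396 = -47.00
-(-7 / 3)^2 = -49 / 9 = -5.44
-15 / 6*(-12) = 30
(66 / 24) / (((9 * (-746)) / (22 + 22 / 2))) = -121 / 8952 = -0.01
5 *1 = 5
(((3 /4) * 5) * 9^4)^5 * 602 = 2778900389599377947786071875 /512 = 5427539823436285054269672.00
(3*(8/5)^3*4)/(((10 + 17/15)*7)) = 0.63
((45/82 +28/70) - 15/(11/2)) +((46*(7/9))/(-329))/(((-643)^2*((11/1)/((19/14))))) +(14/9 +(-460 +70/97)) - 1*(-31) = -76496137248429391/178520204087610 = -428.50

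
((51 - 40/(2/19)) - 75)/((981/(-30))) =4040/327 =12.35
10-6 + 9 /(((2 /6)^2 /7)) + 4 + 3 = 578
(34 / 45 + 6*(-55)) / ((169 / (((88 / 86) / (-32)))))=20372 / 327015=0.06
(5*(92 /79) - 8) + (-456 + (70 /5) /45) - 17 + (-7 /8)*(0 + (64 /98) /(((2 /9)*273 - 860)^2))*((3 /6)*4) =-16988192897833 /35774700885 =-474.87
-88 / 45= -1.96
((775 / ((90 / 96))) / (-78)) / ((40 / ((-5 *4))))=620 / 117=5.30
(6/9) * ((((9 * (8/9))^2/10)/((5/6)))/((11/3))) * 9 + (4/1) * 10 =14456/275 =52.57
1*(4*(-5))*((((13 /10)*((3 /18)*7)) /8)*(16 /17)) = -182 /51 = -3.57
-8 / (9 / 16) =-128 / 9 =-14.22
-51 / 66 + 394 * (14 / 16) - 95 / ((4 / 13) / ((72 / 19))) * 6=-293745 / 44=-6676.02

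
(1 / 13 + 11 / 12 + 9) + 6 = 2495 / 156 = 15.99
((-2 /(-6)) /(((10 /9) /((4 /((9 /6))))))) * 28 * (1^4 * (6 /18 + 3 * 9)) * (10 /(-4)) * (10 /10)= -1530.67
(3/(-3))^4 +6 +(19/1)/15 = 124/15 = 8.27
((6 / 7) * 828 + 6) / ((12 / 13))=10855 / 14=775.36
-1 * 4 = -4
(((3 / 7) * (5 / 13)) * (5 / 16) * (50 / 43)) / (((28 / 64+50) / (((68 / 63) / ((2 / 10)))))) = 425000 / 66313611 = 0.01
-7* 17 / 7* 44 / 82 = -374 / 41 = -9.12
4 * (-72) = -288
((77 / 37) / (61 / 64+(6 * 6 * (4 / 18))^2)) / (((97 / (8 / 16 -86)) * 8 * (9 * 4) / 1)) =-1463 / 14919473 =-0.00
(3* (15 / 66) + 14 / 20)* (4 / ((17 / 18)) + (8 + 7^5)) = 23241.13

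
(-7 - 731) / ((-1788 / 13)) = 5.37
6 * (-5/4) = -15/2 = -7.50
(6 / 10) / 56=3 / 280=0.01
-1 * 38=-38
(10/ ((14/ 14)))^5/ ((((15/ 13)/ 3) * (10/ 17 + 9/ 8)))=35360000/ 233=151759.66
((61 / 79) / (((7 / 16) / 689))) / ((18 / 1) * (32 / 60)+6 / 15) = 336232 / 2765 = 121.60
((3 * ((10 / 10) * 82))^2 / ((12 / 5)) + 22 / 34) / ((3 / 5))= 2143330 / 51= 42026.08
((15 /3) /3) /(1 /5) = 25 /3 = 8.33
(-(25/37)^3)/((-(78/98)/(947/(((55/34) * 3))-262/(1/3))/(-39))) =14928462500/1671549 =8930.92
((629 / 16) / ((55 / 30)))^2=3560769 / 7744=459.81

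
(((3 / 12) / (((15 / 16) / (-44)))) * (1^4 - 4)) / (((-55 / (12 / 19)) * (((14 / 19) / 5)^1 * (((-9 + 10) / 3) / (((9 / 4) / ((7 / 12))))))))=-31.74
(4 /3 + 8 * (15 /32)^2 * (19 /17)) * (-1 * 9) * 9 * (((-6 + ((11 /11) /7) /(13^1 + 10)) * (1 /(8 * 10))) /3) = 37395873 /5605376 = 6.67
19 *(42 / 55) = 798 / 55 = 14.51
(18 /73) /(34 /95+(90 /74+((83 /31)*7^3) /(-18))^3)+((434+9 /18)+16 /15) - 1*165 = 61196704391058912538764881 /226179764109369228614790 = 270.57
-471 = -471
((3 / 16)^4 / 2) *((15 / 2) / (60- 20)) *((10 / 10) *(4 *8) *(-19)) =-4617 / 65536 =-0.07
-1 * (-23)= 23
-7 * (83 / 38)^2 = -48223 / 1444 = -33.40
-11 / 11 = -1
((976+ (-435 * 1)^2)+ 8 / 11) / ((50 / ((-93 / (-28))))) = 194576367 / 15400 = 12634.83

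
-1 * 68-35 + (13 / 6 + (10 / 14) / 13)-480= -317105 / 546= -580.78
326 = 326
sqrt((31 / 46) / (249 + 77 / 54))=3 * sqrt(28925697) / 311029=0.05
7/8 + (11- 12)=-1/8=-0.12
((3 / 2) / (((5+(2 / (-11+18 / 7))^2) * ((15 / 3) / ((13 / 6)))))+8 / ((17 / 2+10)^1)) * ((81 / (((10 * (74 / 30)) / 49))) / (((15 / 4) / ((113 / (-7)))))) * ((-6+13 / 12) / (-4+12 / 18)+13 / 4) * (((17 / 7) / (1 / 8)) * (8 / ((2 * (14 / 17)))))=-173949811152993 / 1003990375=-173258.44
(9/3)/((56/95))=285/56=5.09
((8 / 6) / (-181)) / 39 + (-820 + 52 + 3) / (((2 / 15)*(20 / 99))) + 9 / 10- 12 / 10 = -24057855709 / 847080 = -28400.93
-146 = -146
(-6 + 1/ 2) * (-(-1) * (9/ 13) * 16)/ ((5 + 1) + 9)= -264/ 65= -4.06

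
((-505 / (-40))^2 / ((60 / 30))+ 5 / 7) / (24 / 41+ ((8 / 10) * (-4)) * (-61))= 14769635 / 35961856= 0.41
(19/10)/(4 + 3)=0.27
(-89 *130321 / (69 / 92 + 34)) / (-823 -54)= 46394276 / 121903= 380.58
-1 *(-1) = 1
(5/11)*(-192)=-960/11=-87.27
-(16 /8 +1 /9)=-19 /9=-2.11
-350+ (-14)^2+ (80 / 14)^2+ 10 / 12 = -35431 / 294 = -120.51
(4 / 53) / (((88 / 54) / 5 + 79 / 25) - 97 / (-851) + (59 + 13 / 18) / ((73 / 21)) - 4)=335464200 / 74586654239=0.00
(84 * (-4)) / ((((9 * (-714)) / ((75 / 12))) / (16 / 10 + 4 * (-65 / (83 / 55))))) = -236120 / 4233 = -55.78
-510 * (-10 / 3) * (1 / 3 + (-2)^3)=-39100 / 3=-13033.33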